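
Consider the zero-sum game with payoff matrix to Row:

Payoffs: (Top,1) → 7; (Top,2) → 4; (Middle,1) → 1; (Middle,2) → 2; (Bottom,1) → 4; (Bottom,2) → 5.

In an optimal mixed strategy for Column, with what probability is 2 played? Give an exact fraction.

Row minima: Top → 4, Middle → 1, Bottom → 4; maximin = 4.
Column maxima: 1 → 7, 2 → 5; minimax = 5.
4 ≠ 5, so there is no saddle point; optimal play is mixed.
Middle is strictly dominated by Top, so Row never plays it.
On the remaining 2×2 (Top, Bottom vs 1, 2):
Let Row play Top with probability p. Expected payoff against 1: 7p + 4(1−p) = 3p + 4; against 2: 4p + 5(1−p) = −p + 5.
Setting these equal: 3p + 4 = −p + 5 ⇒ 4p = 1 ⇒ p = 1/4, and the value is (3)·(1/4) + 4 = 19/4.
For Column: with q = P(1), equating Top's and Bottom's payoffs gives 3q + 4 = −q + 5 ⇒ q = 1/4.

3/4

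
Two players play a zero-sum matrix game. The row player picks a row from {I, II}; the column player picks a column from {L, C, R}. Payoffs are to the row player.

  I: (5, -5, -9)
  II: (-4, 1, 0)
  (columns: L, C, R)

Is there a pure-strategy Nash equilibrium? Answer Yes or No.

Row minima: I → -9, II → -4; maximin = -4.
Column maxima: L → 5, C → 1, R → 0; minimax = 0.
-4 ≠ 0, so no pure-strategy equilibrium exists.

No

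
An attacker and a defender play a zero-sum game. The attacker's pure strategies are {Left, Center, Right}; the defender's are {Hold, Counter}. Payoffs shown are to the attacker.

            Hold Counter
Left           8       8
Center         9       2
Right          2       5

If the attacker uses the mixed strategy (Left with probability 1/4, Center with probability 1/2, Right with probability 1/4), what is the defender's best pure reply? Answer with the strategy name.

Counter

If the defender plays Hold, the attacker's expected payoff is (1/4)·8 + (1/2)·9 + (1/4)·2 = 7.
If the defender plays Counter, the attacker's expected payoff is (1/4)·8 + (1/2)·2 + (1/4)·5 = 17/4.
The defender minimizes the attacker's payoff; the smallest is 17/4, so the best response is Counter.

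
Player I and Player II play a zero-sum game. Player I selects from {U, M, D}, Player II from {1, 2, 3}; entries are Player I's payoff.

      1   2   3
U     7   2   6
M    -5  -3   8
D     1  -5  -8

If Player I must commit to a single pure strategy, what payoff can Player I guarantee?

2

Row minima: U → 2, M → -5, D → -8.
The best of these is 2.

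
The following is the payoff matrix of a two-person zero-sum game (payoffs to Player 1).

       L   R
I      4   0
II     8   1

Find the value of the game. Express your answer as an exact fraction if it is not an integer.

1

Row minima: I → 0, II → 1; maximin = 1.
Column maxima: L → 8, R → 1; minimax = 1.
Since maximin = minimax = 1, there is a saddle point and the value is 1.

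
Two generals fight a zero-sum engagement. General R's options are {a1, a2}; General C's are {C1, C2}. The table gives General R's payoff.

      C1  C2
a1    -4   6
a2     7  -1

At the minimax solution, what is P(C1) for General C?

7/18

Row minima: a1 → -4, a2 → -1; maximin = -1.
Column maxima: C1 → 7, C2 → 6; minimax = 6.
-1 ≠ 6, so there is no saddle point; optimal play is mixed.
Let General R play a1 with probability p. Expected payoff against C1: (-4)p + 7(1−p) = −11p + 7; against C2: 6p + (-1)(1−p) = 7p − 1.
Setting these equal: −11p + 7 = 7p − 1 ⇒ −18p = -8 ⇒ p = 4/9, and the value is (-11)·(4/9) + 7 = 19/9.
For General C: with q = P(C1), equating a1's and a2's payoffs gives −10q + 6 = 8q − 1 ⇒ q = 7/18.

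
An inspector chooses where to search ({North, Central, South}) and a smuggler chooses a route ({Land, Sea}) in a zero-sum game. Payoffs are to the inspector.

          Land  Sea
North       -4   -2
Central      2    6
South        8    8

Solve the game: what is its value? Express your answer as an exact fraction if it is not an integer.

8

Row minima: North → -4, Central → 2, South → 8; maximin = 8.
Column maxima: Land → 8, Sea → 8; minimax = 8.
Since maximin = minimax = 8, there is a saddle point and the value is 8.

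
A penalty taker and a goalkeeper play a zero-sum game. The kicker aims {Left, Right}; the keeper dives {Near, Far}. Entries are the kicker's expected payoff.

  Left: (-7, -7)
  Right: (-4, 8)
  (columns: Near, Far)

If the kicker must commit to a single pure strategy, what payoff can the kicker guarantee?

Row minima: Left → -7, Right → -4.
The best of these is -4.

-4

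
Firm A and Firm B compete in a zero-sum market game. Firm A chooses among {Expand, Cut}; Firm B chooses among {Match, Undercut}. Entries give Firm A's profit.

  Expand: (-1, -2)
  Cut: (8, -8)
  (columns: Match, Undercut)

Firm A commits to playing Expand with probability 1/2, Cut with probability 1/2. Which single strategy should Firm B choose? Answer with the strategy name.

Undercut

If Firm B plays Match, Firm A's expected payoff is (1/2)·(-1) + (1/2)·8 = 7/2.
If Firm B plays Undercut, Firm A's expected payoff is (1/2)·(-2) + (1/2)·(-8) = -5.
Firm B minimizes Firm A's payoff; the smallest is -5, so the best response is Undercut.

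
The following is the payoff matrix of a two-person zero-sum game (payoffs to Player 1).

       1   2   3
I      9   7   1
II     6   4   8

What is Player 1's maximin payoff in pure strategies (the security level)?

4

Row minima: I → 1, II → 4.
The best of these is 4.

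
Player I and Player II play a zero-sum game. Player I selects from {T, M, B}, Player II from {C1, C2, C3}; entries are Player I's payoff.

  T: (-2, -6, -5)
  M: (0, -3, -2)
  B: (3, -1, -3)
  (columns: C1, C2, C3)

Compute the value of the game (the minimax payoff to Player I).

Row minima: T → -6, M → -3, B → -3; maximin = -3.
Column maxima: C1 → 3, C2 → -1, C3 → -2; minimax = -2.
-3 ≠ -2, so there is no saddle point; optimal play is mixed.
T is strictly dominated by M, so Player I never plays it.
C1 is strictly dominated by C2 (it gives Player I strictly more in every row), so Player II never plays it.
On the remaining 2×2 (M, B vs C2, C3):
Let Player I play M with probability p. Expected payoff against C2: (-3)p + (-1)(1−p) = −2p − 1; against C3: (-2)p + (-3)(1−p) = p − 3.
Setting these equal: −2p − 1 = p − 3 ⇒ −3p = -2 ⇒ p = 2/3, and the value is (-2)·(2/3) − 1 = -7/3.
For Player II: with q = P(C2), equating M's and B's payoffs gives −q − 2 = 2q − 3 ⇒ q = 1/3.

-7/3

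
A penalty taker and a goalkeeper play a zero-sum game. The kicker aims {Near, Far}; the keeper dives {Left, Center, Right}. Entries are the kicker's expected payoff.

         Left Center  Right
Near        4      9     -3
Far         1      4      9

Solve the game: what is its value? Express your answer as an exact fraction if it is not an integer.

13/5

Row minima: Near → -3, Far → 1; maximin = 1.
Column maxima: Left → 4, Center → 9, Right → 9; minimax = 4.
1 ≠ 4, so there is no saddle point; optimal play is mixed.
Center is strictly dominated by Left (it gives the kicker strictly more in every row), so the keeper never plays it.
On the remaining 2×2 (Near, Far vs Left, Right):
Let the kicker play Near with probability p. Expected payoff against Left: 4p + 1(1−p) = 3p + 1; against Right: (-3)p + 9(1−p) = −12p + 9.
Setting these equal: 3p + 1 = −12p + 9 ⇒ 15p = 8 ⇒ p = 8/15, and the value is (3)·(8/15) + 1 = 13/5.
For the keeper: with q = P(Left), equating Near's and Far's payoffs gives 7q − 3 = −8q + 9 ⇒ q = 4/5.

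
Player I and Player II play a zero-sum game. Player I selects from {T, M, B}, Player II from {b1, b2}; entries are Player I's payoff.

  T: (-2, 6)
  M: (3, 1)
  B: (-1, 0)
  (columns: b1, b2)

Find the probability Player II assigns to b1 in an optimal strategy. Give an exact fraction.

1/2

Row minima: T → -2, M → 1, B → -1; maximin = 1.
Column maxima: b1 → 3, b2 → 6; minimax = 3.
1 ≠ 3, so there is no saddle point; optimal play is mixed.
B is strictly dominated by M, so Player I never plays it.
On the remaining 2×2 (T, M vs b1, b2):
Let Player I play T with probability p. Expected payoff against b1: (-2)p + 3(1−p) = −5p + 3; against b2: 6p + 1(1−p) = 5p + 1.
Setting these equal: −5p + 3 = 5p + 1 ⇒ −10p = -2 ⇒ p = 1/5, and the value is (-5)·(1/5) + 3 = 2.
For Player II: with q = P(b1), equating T's and M's payoffs gives −8q + 6 = 2q + 1 ⇒ q = 1/2.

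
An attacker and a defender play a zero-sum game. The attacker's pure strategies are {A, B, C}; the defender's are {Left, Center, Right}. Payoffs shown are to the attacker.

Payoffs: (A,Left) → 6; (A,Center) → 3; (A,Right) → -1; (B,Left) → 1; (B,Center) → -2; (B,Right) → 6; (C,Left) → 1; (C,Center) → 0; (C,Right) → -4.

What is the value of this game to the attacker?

4/3

Row minima: A → -1, B → -2, C → -4; maximin = -1.
Column maxima: Left → 6, Center → 3, Right → 6; minimax = 3.
-1 ≠ 3, so there is no saddle point; optimal play is mixed.
C is strictly dominated by A, so the attacker never plays it.
Left is strictly dominated by Center (it gives the attacker strictly more in every row), so the defender never plays it.
On the remaining 2×2 (A, B vs Center, Right):
Let the attacker play A with probability p. Expected payoff against Center: 3p + (-2)(1−p) = 5p − 2; against Right: (-1)p + 6(1−p) = −7p + 6.
Setting these equal: 5p − 2 = −7p + 6 ⇒ 12p = 8 ⇒ p = 2/3, and the value is (5)·(2/3) − 2 = 4/3.
For the defender: with q = P(Center), equating A's and B's payoffs gives 4q − 1 = −8q + 6 ⇒ q = 7/12.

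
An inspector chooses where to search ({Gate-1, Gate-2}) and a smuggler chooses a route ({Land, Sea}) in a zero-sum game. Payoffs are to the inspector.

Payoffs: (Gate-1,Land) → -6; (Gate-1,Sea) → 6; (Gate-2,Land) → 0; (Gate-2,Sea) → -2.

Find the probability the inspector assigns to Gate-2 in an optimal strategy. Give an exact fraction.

Row minima: Gate-1 → -6, Gate-2 → -2; maximin = -2.
Column maxima: Land → 0, Sea → 6; minimax = 0.
-2 ≠ 0, so there is no saddle point; optimal play is mixed.
Let the inspector play Gate-1 with probability p. Expected payoff against Land: (-6)p + 0(1−p) = −6p; against Sea: 6p + (-2)(1−p) = 8p − 2.
Setting these equal: −6p = 8p − 2 ⇒ −14p = -2 ⇒ p = 1/7, and the value is (-6)·(1/7) = -6/7.
For the smuggler: with q = P(Land), equating Gate-1's and Gate-2's payoffs gives −12q + 6 = 2q − 2 ⇒ q = 4/7.

6/7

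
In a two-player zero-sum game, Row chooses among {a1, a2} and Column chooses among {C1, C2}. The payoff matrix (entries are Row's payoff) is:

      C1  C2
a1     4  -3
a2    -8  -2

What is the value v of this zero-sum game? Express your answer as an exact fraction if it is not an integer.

Row minima: a1 → -3, a2 → -8; maximin = -3.
Column maxima: C1 → 4, C2 → -2; minimax = -2.
-3 ≠ -2, so there is no saddle point; optimal play is mixed.
Let Row play a1 with probability p. Expected payoff against C1: 4p + (-8)(1−p) = 12p − 8; against C2: (-3)p + (-2)(1−p) = −p − 2.
Setting these equal: 12p − 8 = −p − 2 ⇒ 13p = 6 ⇒ p = 6/13, and the value is (12)·(6/13) − 8 = -32/13.
For Column: with q = P(C1), equating a1's and a2's payoffs gives 7q − 3 = −6q − 2 ⇒ q = 1/13.

-32/13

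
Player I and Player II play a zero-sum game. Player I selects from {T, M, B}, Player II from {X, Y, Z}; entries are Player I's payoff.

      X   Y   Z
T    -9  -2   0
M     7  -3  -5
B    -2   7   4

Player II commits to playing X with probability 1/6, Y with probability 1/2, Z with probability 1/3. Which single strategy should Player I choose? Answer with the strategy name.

B

Expected payoff of T: (1/6)·(-9) + (1/2)·(-2) + (1/3)·0 = -5/2.
Expected payoff of M: (1/6)·7 + (1/2)·(-3) + (1/3)·(-5) = -2.
Expected payoff of B: (1/6)·(-2) + (1/2)·7 + (1/3)·4 = 9/2.
The largest is 9/2, so Player I's best response is B.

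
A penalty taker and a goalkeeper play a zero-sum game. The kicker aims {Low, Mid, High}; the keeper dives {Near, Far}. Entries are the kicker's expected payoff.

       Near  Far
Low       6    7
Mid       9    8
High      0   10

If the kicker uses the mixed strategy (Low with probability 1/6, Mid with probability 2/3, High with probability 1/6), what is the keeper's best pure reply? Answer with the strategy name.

If the keeper plays Near, the kicker's expected payoff is (1/6)·6 + (2/3)·9 + (1/6)·0 = 7.
If the keeper plays Far, the kicker's expected payoff is (1/6)·7 + (2/3)·8 + (1/6)·10 = 49/6.
The keeper minimizes the kicker's payoff; the smallest is 7, so the best response is Near.

Near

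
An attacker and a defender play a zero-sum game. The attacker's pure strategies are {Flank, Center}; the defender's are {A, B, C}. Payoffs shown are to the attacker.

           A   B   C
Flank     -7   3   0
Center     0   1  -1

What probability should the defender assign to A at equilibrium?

1/8

Row minima: Flank → -7, Center → -1; maximin = -1.
Column maxima: A → 0, B → 3, C → 0; minimax = 0.
-1 ≠ 0, so there is no saddle point; optimal play is mixed.
B is strictly dominated by A (it gives the attacker strictly more in every row), so the defender never plays it.
On the remaining 2×2 (Flank, Center vs A, C):
Let the attacker play Flank with probability p. Expected payoff against A: (-7)p + 0(1−p) = −7p; against C: 0p + (-1)(1−p) = p − 1.
Setting these equal: −7p = p − 1 ⇒ −8p = -1 ⇒ p = 1/8, and the value is (-7)·(1/8) = -7/8.
For the defender: with q = P(A), equating Flank's and Center's payoffs gives −7q = q − 1 ⇒ q = 1/8.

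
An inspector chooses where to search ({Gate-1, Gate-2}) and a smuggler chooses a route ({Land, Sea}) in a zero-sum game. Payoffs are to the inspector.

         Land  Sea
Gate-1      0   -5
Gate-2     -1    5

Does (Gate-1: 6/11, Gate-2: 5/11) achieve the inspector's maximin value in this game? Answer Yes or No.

Yes

Against Land this mix gives (6/11)·0 + (5/11)·(-1) = -5/11.
Against Sea this mix gives (6/11)·(-5) + (5/11)·5 = -5/11.
All of the smuggler's active replies (Land, Sea) yield -5/11, and no column does worse for the inspector. The mix makes the smuggler indifferent and guarantees -5/11, so it is optimal.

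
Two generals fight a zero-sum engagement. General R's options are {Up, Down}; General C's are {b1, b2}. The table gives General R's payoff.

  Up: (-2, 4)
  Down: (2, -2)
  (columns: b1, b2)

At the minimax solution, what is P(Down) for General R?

3/5

Row minima: Up → -2, Down → -2; maximin = -2.
Column maxima: b1 → 2, b2 → 4; minimax = 2.
-2 ≠ 2, so there is no saddle point; optimal play is mixed.
Let General R play Up with probability p. Expected payoff against b1: (-2)p + 2(1−p) = −4p + 2; against b2: 4p + (-2)(1−p) = 6p − 2.
Setting these equal: −4p + 2 = 6p − 2 ⇒ −10p = -4 ⇒ p = 2/5, and the value is (-4)·(2/5) + 2 = 2/5.
For General C: with q = P(b1), equating Up's and Down's payoffs gives −6q + 4 = 4q − 2 ⇒ q = 3/5.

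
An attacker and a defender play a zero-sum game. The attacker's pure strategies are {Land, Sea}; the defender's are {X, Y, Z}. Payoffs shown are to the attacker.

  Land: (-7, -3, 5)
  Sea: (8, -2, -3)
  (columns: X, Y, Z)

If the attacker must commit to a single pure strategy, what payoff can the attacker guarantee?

-3

Row minima: Land → -7, Sea → -3.
The best of these is -3.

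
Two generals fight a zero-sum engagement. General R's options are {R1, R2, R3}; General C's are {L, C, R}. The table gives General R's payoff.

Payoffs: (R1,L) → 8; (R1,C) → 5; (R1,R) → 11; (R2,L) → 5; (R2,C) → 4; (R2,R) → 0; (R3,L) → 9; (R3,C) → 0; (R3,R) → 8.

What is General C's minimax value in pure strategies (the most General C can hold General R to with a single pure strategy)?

5

Column maxima: L → 9, C → 5, R → 11.
The smallest of these is 5.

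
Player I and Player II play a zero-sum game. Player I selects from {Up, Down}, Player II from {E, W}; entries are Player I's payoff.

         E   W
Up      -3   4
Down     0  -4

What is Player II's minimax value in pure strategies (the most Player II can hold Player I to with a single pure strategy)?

0

Column maxima: E → 0, W → 4.
The smallest of these is 0.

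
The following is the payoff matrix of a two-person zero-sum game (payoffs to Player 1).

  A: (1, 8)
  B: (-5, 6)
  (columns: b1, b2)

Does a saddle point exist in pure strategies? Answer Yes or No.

Row minima: A → 1, B → -5; maximin = 1.
Column maxima: b1 → 1, b2 → 8; minimax = 1.
maximin = minimax = 1, so a saddle point exists.

Yes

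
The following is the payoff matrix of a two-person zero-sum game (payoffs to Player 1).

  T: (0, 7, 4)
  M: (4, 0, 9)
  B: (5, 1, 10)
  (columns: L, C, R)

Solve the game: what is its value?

35/11

Row minima: T → 0, M → 0, B → 1; maximin = 1.
Column maxima: L → 5, C → 7, R → 10; minimax = 5.
1 ≠ 5, so there is no saddle point; optimal play is mixed.
M is strictly dominated by B, so Player 1 never plays it.
R is strictly dominated by L (it gives Player 1 strictly more in every row), so Player 2 never plays it.
On the remaining 2×2 (T, B vs L, C):
Let Player 1 play T with probability p. Expected payoff against L: 0p + 5(1−p) = −5p + 5; against C: 7p + 1(1−p) = 6p + 1.
Setting these equal: −5p + 5 = 6p + 1 ⇒ −11p = -4 ⇒ p = 4/11, and the value is (-5)·(4/11) + 5 = 35/11.
For Player 2: with q = P(L), equating T's and B's payoffs gives −7q + 7 = 4q + 1 ⇒ q = 6/11.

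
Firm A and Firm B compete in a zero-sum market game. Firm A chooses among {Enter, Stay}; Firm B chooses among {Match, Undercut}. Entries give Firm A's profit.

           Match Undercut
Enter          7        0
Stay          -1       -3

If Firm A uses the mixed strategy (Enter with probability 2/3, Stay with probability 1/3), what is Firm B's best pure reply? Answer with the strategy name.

Undercut

If Firm B plays Match, Firm A's expected payoff is (2/3)·7 + (1/3)·(-1) = 13/3.
If Firm B plays Undercut, Firm A's expected payoff is (2/3)·0 + (1/3)·(-3) = -1.
Firm B minimizes Firm A's payoff; the smallest is -1, so the best response is Undercut.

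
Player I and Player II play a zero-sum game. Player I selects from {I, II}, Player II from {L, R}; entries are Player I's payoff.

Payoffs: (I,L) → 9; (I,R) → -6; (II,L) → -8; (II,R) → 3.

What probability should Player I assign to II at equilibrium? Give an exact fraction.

Row minima: I → -6, II → -8; maximin = -6.
Column maxima: L → 9, R → 3; minimax = 3.
-6 ≠ 3, so there is no saddle point; optimal play is mixed.
Let Player I play I with probability p. Expected payoff against L: 9p + (-8)(1−p) = 17p − 8; against R: (-6)p + 3(1−p) = −9p + 3.
Setting these equal: 17p − 8 = −9p + 3 ⇒ 26p = 11 ⇒ p = 11/26, and the value is (17)·(11/26) − 8 = -21/26.
For Player II: with q = P(L), equating I's and II's payoffs gives 15q − 6 = −11q + 3 ⇒ q = 9/26.

15/26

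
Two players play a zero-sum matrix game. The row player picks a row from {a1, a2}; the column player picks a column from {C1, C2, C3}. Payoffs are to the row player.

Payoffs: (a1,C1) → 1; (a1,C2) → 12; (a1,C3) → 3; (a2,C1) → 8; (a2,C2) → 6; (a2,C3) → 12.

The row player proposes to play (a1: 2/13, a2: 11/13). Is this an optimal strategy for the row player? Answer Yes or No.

Against C1 this mix gives (2/13)·1 + (11/13)·8 = 90/13.
Against C2 this mix gives (2/13)·12 + (11/13)·6 = 90/13.
Against C3 this mix gives (2/13)·3 + (11/13)·12 = 138/13.
All of the column player's active replies (C1, C2) yield 90/13, and no column does worse for the row player. The mix makes the column player indifferent and guarantees 90/13, so it is optimal.

Yes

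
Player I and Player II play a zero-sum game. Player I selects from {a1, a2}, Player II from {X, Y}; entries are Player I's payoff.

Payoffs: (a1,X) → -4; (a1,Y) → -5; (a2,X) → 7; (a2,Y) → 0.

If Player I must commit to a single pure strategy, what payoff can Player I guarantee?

0

Row minima: a1 → -5, a2 → 0.
The best of these is 0.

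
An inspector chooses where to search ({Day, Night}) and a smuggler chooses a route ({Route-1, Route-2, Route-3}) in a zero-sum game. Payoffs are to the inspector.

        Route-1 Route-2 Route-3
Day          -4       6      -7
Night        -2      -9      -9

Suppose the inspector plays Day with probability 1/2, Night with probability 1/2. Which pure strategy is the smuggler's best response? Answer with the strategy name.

Route-3

If the smuggler plays Route-1, the inspector's expected payoff is (1/2)·(-4) + (1/2)·(-2) = -3.
If the smuggler plays Route-2, the inspector's expected payoff is (1/2)·6 + (1/2)·(-9) = -3/2.
If the smuggler plays Route-3, the inspector's expected payoff is (1/2)·(-7) + (1/2)·(-9) = -8.
The smuggler minimizes the inspector's payoff; the smallest is -8, so the best response is Route-3.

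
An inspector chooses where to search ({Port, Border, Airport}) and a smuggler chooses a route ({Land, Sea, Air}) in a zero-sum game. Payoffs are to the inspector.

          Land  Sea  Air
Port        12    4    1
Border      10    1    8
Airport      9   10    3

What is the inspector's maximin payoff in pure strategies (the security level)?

3

Row minima: Port → 1, Border → 1, Airport → 3.
The best of these is 3.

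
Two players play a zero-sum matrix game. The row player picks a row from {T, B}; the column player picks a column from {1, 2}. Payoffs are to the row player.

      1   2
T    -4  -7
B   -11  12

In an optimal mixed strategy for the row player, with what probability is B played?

3/26

Row minima: T → -7, B → -11; maximin = -7.
Column maxima: 1 → -4, 2 → 12; minimax = -4.
-7 ≠ -4, so there is no saddle point; optimal play is mixed.
Let the row player play T with probability p. Expected payoff against 1: (-4)p + (-11)(1−p) = 7p − 11; against 2: (-7)p + 12(1−p) = −19p + 12.
Setting these equal: 7p − 11 = −19p + 12 ⇒ 26p = 23 ⇒ p = 23/26, and the value is (7)·(23/26) − 11 = -125/26.
For the column player: with q = P(1), equating T's and B's payoffs gives 3q − 7 = −23q + 12 ⇒ q = 19/26.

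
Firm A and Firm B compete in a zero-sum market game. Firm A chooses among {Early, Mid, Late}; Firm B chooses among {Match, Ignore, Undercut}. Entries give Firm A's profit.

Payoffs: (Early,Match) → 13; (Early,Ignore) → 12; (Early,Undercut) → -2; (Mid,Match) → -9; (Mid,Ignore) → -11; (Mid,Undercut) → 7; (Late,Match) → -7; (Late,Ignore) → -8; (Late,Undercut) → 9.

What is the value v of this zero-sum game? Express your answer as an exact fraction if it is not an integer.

92/31

Row minima: Early → -2, Mid → -11, Late → -8; maximin = -2.
Column maxima: Match → 13, Ignore → 12, Undercut → 9; minimax = 9.
-2 ≠ 9, so there is no saddle point; optimal play is mixed.
Mid is strictly dominated by Late, so Firm A never plays it.
Match is strictly dominated by Ignore (it gives Firm A strictly more in every row), so Firm B never plays it.
On the remaining 2×2 (Early, Late vs Ignore, Undercut):
Let Firm A play Early with probability p. Expected payoff against Ignore: 12p + (-8)(1−p) = 20p − 8; against Undercut: (-2)p + 9(1−p) = −11p + 9.
Setting these equal: 20p − 8 = −11p + 9 ⇒ 31p = 17 ⇒ p = 17/31, and the value is (20)·(17/31) − 8 = 92/31.
For Firm B: with q = P(Ignore), equating Early's and Late's payoffs gives 14q − 2 = −17q + 9 ⇒ q = 11/31.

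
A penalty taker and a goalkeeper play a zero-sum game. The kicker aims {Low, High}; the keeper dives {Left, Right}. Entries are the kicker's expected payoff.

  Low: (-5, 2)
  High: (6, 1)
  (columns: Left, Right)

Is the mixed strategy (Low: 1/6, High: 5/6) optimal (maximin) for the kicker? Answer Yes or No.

Against Left this mix gives (1/6)·(-5) + (5/6)·6 = 25/6.
Against Right this mix gives (1/6)·2 + (5/6)·1 = 7/6.
The keeper will play Right, holding the kicker to 7/6. Shifting weight toward the row that does better against Right would raise this floor (the equalizing mix achieves 17/12 against both Right and Left), so the proposed strategy is not optimal.

No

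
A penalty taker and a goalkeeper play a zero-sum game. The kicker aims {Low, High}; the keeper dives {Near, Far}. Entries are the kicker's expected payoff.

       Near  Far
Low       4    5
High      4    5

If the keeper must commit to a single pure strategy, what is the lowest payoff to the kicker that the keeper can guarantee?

Column maxima: Near → 4, Far → 5.
The smallest of these is 4.

4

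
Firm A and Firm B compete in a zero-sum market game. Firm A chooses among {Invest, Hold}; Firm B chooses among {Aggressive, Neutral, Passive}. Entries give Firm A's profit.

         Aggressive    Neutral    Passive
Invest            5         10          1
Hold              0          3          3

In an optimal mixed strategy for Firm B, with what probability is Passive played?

Row minima: Invest → 1, Hold → 0; maximin = 1.
Column maxima: Aggressive → 5, Neutral → 10, Passive → 3; minimax = 3.
1 ≠ 3, so there is no saddle point; optimal play is mixed.
Neutral is strictly dominated by Aggressive (it gives Firm A strictly more in every row), so Firm B never plays it.
On the remaining 2×2 (Invest, Hold vs Aggressive, Passive):
Let Firm A play Invest with probability p. Expected payoff against Aggressive: 5p + 0(1−p) = 5p; against Passive: 1p + 3(1−p) = −2p + 3.
Setting these equal: 5p = −2p + 3 ⇒ 7p = 3 ⇒ p = 3/7, and the value is (5)·(3/7) = 15/7.
For Firm B: with q = P(Aggressive), equating Invest's and Hold's payoffs gives 4q + 1 = −3q + 3 ⇒ q = 2/7.

5/7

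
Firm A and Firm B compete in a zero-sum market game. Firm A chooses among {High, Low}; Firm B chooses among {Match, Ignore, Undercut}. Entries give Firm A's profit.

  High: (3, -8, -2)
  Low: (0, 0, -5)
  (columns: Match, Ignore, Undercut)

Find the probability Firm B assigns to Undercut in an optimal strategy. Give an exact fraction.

Row minima: High → -8, Low → -5; maximin = -5.
Column maxima: Match → 3, Ignore → 0, Undercut → -2; minimax = -2.
-5 ≠ -2, so there is no saddle point; optimal play is mixed.
Match is strictly dominated by Undercut (it gives Firm A strictly more in every row), so Firm B never plays it.
On the remaining 2×2 (High, Low vs Ignore, Undercut):
Let Firm A play High with probability p. Expected payoff against Ignore: (-8)p + 0(1−p) = −8p; against Undercut: (-2)p + (-5)(1−p) = 3p − 5.
Setting these equal: −8p = 3p − 5 ⇒ −11p = -5 ⇒ p = 5/11, and the value is (-8)·(5/11) = -40/11.
For Firm B: with q = P(Ignore), equating High's and Low's payoffs gives −6q − 2 = 5q − 5 ⇒ q = 3/11.

8/11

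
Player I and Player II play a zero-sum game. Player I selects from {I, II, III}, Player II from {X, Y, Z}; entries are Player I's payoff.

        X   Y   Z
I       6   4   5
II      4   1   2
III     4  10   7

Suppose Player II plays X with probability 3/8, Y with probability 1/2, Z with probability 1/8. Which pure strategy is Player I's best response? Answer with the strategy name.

III

Expected payoff of I: (3/8)·6 + (1/2)·4 + (1/8)·5 = 39/8.
Expected payoff of II: (3/8)·4 + (1/2)·1 + (1/8)·2 = 9/4.
Expected payoff of III: (3/8)·4 + (1/2)·10 + (1/8)·7 = 59/8.
The largest is 59/8, so Player I's best response is III.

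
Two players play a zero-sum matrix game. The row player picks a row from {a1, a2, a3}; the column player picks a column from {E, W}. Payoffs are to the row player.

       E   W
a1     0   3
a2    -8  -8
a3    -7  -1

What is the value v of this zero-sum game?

Row minima: a1 → 0, a2 → -8, a3 → -7; maximin = 0.
Column maxima: E → 0, W → 3; minimax = 0.
Since maximin = minimax = 0, there is a saddle point and the value is 0.

0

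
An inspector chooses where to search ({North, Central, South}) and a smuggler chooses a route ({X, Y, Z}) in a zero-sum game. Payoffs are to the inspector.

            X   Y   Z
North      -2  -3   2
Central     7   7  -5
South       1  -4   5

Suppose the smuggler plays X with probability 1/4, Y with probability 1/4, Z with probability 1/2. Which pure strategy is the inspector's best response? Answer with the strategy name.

South

Expected payoff of North: (1/4)·(-2) + (1/4)·(-3) + (1/2)·2 = -1/4.
Expected payoff of Central: (1/4)·7 + (1/4)·7 + (1/2)·(-5) = 1.
Expected payoff of South: (1/4)·1 + (1/4)·(-4) + (1/2)·5 = 7/4.
The largest is 7/4, so the inspector's best response is South.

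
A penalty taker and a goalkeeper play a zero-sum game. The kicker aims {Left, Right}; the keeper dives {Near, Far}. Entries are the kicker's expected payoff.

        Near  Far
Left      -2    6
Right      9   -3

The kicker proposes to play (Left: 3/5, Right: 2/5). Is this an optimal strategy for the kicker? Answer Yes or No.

Against Near this mix gives (3/5)·(-2) + (2/5)·9 = 12/5.
Against Far this mix gives (3/5)·6 + (2/5)·(-3) = 12/5.
All of the keeper's active replies (Near, Far) yield 12/5, and no column does worse for the kicker. The mix makes the keeper indifferent and guarantees 12/5, so it is optimal.

Yes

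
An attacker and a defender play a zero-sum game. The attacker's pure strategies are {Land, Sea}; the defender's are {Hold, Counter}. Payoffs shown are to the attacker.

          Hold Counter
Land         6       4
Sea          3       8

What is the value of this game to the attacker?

36/7

Row minima: Land → 4, Sea → 3; maximin = 4.
Column maxima: Hold → 6, Counter → 8; minimax = 6.
4 ≠ 6, so there is no saddle point; optimal play is mixed.
Let the attacker play Land with probability p. Expected payoff against Hold: 6p + 3(1−p) = 3p + 3; against Counter: 4p + 8(1−p) = −4p + 8.
Setting these equal: 3p + 3 = −4p + 8 ⇒ 7p = 5 ⇒ p = 5/7, and the value is (3)·(5/7) + 3 = 36/7.
For the defender: with q = P(Hold), equating Land's and Sea's payoffs gives 2q + 4 = −5q + 8 ⇒ q = 4/7.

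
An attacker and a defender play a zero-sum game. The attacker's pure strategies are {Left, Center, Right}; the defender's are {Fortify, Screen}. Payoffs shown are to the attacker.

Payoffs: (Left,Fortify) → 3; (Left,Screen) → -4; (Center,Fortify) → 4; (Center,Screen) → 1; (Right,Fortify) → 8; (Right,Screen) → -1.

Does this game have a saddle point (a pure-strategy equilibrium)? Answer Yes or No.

Yes

Row minima: Left → -4, Center → 1, Right → -1; maximin = 1.
Column maxima: Fortify → 8, Screen → 1; minimax = 1.
maximin = minimax = 1, so a saddle point exists.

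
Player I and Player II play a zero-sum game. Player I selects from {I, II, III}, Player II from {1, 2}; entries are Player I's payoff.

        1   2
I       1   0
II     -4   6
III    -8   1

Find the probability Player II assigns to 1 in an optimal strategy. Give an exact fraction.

6/11

Row minima: I → 0, II → -4, III → -8; maximin = 0.
Column maxima: 1 → 1, 2 → 6; minimax = 1.
0 ≠ 1, so there is no saddle point; optimal play is mixed.
III is strictly dominated by II, so Player I never plays it.
On the remaining 2×2 (I, II vs 1, 2):
Let Player I play I with probability p. Expected payoff against 1: 1p + (-4)(1−p) = 5p − 4; against 2: 0p + 6(1−p) = −6p + 6.
Setting these equal: 5p − 4 = −6p + 6 ⇒ 11p = 10 ⇒ p = 10/11, and the value is (5)·(10/11) − 4 = 6/11.
For Player II: with q = P(1), equating I's and II's payoffs gives q = −10q + 6 ⇒ q = 6/11.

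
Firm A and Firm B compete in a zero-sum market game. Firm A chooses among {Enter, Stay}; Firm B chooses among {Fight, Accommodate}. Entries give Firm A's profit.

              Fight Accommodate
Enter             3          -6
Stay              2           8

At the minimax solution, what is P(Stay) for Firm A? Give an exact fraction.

Row minima: Enter → -6, Stay → 2; maximin = 2.
Column maxima: Fight → 3, Accommodate → 8; minimax = 3.
2 ≠ 3, so there is no saddle point; optimal play is mixed.
Let Firm A play Enter with probability p. Expected payoff against Fight: 3p + 2(1−p) = p + 2; against Accommodate: (-6)p + 8(1−p) = −14p + 8.
Setting these equal: p + 2 = −14p + 8 ⇒ 15p = 6 ⇒ p = 2/5, and the value is (1)·(2/5) + 2 = 12/5.
For Firm B: with q = P(Fight), equating Enter's and Stay's payoffs gives 9q − 6 = −6q + 8 ⇒ q = 14/15.

3/5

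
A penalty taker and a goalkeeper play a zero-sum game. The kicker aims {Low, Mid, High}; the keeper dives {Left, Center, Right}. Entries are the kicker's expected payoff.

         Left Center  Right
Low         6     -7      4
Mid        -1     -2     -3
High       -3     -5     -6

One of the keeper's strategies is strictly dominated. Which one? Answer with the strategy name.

Center holds the kicker's payoff strictly below Left in every row: -7 < 6, -2 < -1, -5 < -3.
So Left is strictly dominated for the keeper.

Left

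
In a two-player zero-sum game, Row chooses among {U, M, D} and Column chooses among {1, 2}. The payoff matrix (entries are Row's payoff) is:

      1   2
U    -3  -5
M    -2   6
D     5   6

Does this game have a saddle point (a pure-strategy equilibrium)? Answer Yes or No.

Yes

Row minima: U → -5, M → -2, D → 5; maximin = 5.
Column maxima: 1 → 5, 2 → 6; minimax = 5.
maximin = minimax = 5, so a saddle point exists.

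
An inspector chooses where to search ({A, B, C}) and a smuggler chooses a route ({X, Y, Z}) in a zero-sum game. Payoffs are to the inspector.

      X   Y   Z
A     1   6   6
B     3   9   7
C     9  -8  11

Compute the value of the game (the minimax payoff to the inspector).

105/23

Row minima: A → 1, B → 3, C → -8; maximin = 3.
Column maxima: X → 9, Y → 9, Z → 11; minimax = 9.
3 ≠ 9, so there is no saddle point; optimal play is mixed.
A is strictly dominated by B, so the inspector never plays it.
Z is strictly dominated by X (it gives the inspector strictly more in every row), so the smuggler never plays it.
On the remaining 2×2 (B, C vs X, Y):
Let the inspector play B with probability p. Expected payoff against X: 3p + 9(1−p) = −6p + 9; against Y: 9p + (-8)(1−p) = 17p − 8.
Setting these equal: −6p + 9 = 17p − 8 ⇒ −23p = -17 ⇒ p = 17/23, and the value is (-6)·(17/23) + 9 = 105/23.
For the smuggler: with q = P(X), equating B's and C's payoffs gives −6q + 9 = 17q − 8 ⇒ q = 17/23.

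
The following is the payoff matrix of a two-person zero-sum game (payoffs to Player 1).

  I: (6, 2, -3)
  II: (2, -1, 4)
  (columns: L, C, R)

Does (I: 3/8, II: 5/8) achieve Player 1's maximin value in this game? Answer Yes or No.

Against L this mix gives (3/8)·6 + (5/8)·2 = 7/2.
Against C this mix gives (3/8)·2 + (5/8)·(-1) = 1/8.
Against R this mix gives (3/8)·(-3) + (5/8)·4 = 11/8.
Player 2 will play C, holding Player 1 to 1/8. Shifting weight toward the row that does better against C would raise this floor (the equalizing mix achieves 1/2 against both C and R), so the proposed strategy is not optimal.

No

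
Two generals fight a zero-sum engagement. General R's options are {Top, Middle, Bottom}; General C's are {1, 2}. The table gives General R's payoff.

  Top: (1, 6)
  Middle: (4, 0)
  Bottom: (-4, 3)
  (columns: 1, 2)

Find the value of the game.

Row minima: Top → 1, Middle → 0, Bottom → -4; maximin = 1.
Column maxima: 1 → 4, 2 → 6; minimax = 4.
1 ≠ 4, so there is no saddle point; optimal play is mixed.
Bottom is strictly dominated by Top, so General R never plays it.
On the remaining 2×2 (Top, Middle vs 1, 2):
Let General R play Top with probability p. Expected payoff against 1: 1p + 4(1−p) = −3p + 4; against 2: 6p + 0(1−p) = 6p.
Setting these equal: −3p + 4 = 6p ⇒ −9p = -4 ⇒ p = 4/9, and the value is (-3)·(4/9) + 4 = 8/3.
For General C: with q = P(1), equating Top's and Middle's payoffs gives −5q + 6 = 4q ⇒ q = 2/3.

8/3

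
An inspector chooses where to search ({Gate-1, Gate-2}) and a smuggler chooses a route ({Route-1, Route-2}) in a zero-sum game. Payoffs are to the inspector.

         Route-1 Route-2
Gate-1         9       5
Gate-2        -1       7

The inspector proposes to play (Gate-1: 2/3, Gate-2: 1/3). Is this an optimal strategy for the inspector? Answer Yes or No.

Yes

Against Route-1 this mix gives (2/3)·9 + (1/3)·(-1) = 17/3.
Against Route-2 this mix gives (2/3)·5 + (1/3)·7 = 17/3.
All of the smuggler's active replies (Route-1, Route-2) yield 17/3, and no column does worse for the inspector. The mix makes the smuggler indifferent and guarantees 17/3, so it is optimal.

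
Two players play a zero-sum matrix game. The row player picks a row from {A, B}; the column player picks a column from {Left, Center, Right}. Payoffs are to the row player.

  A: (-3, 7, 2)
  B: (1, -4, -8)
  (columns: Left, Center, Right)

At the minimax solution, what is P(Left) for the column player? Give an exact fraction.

5/7

Row minima: A → -3, B → -8; maximin = -3.
Column maxima: Left → 1, Center → 7, Right → 2; minimax = 1.
-3 ≠ 1, so there is no saddle point; optimal play is mixed.
Center is strictly dominated by Right (it gives the row player strictly more in every row), so the column player never plays it.
On the remaining 2×2 (A, B vs Left, Right):
Let the row player play A with probability p. Expected payoff against Left: (-3)p + 1(1−p) = −4p + 1; against Right: 2p + (-8)(1−p) = 10p − 8.
Setting these equal: −4p + 1 = 10p − 8 ⇒ −14p = -9 ⇒ p = 9/14, and the value is (-4)·(9/14) + 1 = -11/7.
For the column player: with q = P(Left), equating A's and B's payoffs gives −5q + 2 = 9q − 8 ⇒ q = 5/7.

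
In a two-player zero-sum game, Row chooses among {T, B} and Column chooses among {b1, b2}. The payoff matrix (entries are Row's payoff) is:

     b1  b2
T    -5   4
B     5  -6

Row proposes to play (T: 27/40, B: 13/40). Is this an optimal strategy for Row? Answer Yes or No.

No

Against b1 this mix gives (27/40)·(-5) + (13/40)·5 = -7/4.
Against b2 this mix gives (27/40)·4 + (13/40)·(-6) = 3/4.
Column will play b1, holding Row to -7/4. Shifting weight toward the row that does better against b1 would raise this floor (the equalizing mix achieves -1/2 against both b1 and b2), so the proposed strategy is not optimal.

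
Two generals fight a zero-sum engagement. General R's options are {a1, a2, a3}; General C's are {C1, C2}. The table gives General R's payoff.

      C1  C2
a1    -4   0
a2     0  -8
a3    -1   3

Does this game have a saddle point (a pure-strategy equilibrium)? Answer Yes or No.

No

Row minima: a1 → -4, a2 → -8, a3 → -1; maximin = -1.
Column maxima: C1 → 0, C2 → 3; minimax = 0.
-1 ≠ 0, so no pure-strategy equilibrium exists.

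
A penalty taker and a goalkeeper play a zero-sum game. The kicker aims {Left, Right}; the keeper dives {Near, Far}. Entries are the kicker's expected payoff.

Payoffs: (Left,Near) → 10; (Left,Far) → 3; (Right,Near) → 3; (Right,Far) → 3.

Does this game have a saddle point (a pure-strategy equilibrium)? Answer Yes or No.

Row minima: Left → 3, Right → 3; maximin = 3.
Column maxima: Near → 10, Far → 3; minimax = 3.
maximin = minimax = 3, so a saddle point exists.

Yes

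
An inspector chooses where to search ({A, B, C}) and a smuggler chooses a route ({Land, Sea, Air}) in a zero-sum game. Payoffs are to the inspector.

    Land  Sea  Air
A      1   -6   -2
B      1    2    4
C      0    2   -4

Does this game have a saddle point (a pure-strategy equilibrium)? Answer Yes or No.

Yes

Row minima: A → -6, B → 1, C → -4; maximin = 1.
Column maxima: Land → 1, Sea → 2, Air → 4; minimax = 1.
maximin = minimax = 1, so a saddle point exists.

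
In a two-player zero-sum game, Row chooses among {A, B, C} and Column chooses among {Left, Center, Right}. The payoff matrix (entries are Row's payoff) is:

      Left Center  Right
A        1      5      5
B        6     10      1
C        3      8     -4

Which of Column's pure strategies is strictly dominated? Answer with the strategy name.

Left holds Row's payoff strictly below Center in every row: 1 < 5, 6 < 10, 3 < 8.
So Center is strictly dominated for Column.

Center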